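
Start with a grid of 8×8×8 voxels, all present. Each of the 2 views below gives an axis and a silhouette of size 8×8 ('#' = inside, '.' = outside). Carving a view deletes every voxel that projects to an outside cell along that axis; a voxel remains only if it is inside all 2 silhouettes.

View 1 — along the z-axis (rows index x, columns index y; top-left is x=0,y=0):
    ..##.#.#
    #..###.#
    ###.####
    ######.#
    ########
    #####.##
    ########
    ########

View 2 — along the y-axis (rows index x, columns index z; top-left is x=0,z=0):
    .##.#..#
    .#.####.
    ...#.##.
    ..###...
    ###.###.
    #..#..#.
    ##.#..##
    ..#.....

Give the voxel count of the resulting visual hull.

initial block: 8^3 = 512
[1] z-view keeps 54 columns → grid now 432
[2] y-view keeps 30 columns → grid now 200

|visual hull| = 200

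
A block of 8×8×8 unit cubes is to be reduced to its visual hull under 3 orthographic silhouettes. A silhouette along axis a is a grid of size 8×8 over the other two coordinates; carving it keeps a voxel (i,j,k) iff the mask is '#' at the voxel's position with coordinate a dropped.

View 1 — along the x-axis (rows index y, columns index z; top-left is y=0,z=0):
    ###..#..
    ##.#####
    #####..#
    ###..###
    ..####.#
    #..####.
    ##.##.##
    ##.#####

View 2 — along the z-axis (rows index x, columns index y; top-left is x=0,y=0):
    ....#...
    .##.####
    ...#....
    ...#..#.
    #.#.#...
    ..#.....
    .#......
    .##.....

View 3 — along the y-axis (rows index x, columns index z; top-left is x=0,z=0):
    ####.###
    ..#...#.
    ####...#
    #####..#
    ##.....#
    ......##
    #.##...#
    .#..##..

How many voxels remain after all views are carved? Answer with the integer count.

remaining voxels: 38

before carving: 512 voxels (8×8×8)
  1. axis=0 (YZ plane), |mask|=46  ⇒  voxels=368
  2. axis=2 (XY plane), |mask|=17  ⇒  voxels=100
  3. axis=1 (XZ plane), |mask|=32  ⇒  voxels=38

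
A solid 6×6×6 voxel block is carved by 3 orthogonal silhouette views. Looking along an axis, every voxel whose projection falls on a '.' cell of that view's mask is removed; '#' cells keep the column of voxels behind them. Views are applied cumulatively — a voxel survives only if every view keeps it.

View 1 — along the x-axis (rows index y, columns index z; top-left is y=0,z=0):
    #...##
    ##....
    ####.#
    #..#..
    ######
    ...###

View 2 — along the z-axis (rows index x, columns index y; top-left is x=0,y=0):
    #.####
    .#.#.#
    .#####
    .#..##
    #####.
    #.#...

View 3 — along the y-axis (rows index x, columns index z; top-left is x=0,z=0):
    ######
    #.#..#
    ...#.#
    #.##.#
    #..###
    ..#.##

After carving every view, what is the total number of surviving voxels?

53 voxels

start: 6×6×6 = 216 voxels
carve view 1 (along x, YZ-mask fill 21/36): 126 voxels remain
carve view 2 (along z, XY-mask fill 23/36): 81 voxels remain
carve view 3 (along y, XZ-mask fill 22/36): 53 voxels remain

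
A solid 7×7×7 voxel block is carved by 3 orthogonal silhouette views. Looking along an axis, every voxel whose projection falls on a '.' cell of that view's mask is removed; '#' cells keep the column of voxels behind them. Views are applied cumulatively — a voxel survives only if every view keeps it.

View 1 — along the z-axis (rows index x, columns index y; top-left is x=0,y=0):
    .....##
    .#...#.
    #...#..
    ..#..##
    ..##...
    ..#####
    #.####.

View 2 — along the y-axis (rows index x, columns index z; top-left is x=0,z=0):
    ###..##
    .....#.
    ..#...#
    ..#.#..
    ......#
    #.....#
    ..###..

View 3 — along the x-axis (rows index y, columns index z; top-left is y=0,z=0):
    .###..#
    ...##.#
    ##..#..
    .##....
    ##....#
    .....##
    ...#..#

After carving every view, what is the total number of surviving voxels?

before carving: 343 voxels (7×7×7)
[1] z-view keeps 21 columns → grid now 147
[2] y-view keeps 16 columns → grid now 49
[3] x-view keeps 19 columns → grid now 17

remaining voxels: 17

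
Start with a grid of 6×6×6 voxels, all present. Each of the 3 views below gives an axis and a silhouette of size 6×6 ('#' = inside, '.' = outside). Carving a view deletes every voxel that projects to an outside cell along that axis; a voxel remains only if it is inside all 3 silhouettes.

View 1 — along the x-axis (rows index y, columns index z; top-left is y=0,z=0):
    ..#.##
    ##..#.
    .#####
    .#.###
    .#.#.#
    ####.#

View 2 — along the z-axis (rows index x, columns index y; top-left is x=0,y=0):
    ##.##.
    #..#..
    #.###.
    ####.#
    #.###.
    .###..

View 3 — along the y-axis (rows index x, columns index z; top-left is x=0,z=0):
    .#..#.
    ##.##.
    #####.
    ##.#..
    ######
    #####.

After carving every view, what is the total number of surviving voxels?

remaining voxels: 55

before carving: 216 voxels (6×6×6)
[1] x-view keeps 23 columns → grid now 138
[2] z-view keeps 22 columns → grid now 82
[3] y-view keeps 25 columns → grid now 55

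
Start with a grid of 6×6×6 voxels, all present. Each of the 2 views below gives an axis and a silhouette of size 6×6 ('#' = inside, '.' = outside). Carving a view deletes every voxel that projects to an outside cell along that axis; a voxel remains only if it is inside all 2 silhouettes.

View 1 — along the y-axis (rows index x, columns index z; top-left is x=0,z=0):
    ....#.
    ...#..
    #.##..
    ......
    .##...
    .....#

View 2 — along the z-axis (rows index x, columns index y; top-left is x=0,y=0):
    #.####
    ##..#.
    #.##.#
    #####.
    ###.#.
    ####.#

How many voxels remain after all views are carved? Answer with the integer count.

remaining voxels: 33

full grid |V| = 216
carve view 1 (along y, XZ-mask fill 8/36): 48 voxels remain
carve view 2 (along z, XY-mask fill 26/36): 33 voxels remain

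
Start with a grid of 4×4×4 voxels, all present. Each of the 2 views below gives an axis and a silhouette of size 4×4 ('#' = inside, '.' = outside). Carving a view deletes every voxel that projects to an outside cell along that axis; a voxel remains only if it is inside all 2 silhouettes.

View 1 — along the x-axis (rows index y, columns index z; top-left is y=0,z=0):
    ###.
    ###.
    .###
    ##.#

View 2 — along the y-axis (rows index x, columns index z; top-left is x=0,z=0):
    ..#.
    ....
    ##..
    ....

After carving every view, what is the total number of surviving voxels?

initial block: 4^3 = 64
after view 1 [x-axis, 12 of 16 cells solid] → remaining = 48
after view 2 [y-axis, 3 of 16 cells solid] → remaining = 10

10 voxels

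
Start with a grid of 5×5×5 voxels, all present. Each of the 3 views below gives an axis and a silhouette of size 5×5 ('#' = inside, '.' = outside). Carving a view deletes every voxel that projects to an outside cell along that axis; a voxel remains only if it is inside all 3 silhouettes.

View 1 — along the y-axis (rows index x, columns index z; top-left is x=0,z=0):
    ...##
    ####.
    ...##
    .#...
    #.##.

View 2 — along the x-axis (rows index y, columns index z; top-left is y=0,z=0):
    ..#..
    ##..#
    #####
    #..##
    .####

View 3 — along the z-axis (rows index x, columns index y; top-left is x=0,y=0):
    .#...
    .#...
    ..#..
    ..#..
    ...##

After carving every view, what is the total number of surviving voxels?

start: 5×5×5 = 125 voxels
[1] y-view keeps 12 columns → grid now 60
[2] x-view keeps 16 columns → grid now 38
[3] z-view keeps 6 columns → grid now 10

|visual hull| = 10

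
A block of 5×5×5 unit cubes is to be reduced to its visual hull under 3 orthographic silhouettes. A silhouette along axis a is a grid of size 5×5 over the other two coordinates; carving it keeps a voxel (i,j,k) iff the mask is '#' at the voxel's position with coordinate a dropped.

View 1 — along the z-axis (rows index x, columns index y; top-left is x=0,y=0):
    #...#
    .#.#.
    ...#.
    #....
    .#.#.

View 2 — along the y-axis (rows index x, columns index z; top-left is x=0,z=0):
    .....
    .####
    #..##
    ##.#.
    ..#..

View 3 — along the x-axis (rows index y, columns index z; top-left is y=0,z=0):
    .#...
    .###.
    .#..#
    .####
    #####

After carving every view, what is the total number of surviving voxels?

initial block: 5^3 = 125
carve view 1 (along z, XY-mask fill 8/25): 40 voxels remain
carve view 2 (along y, XZ-mask fill 11/25): 16 voxels remain
carve view 3 (along x, YZ-mask fill 15/25): 12 voxels remain

|visual hull| = 12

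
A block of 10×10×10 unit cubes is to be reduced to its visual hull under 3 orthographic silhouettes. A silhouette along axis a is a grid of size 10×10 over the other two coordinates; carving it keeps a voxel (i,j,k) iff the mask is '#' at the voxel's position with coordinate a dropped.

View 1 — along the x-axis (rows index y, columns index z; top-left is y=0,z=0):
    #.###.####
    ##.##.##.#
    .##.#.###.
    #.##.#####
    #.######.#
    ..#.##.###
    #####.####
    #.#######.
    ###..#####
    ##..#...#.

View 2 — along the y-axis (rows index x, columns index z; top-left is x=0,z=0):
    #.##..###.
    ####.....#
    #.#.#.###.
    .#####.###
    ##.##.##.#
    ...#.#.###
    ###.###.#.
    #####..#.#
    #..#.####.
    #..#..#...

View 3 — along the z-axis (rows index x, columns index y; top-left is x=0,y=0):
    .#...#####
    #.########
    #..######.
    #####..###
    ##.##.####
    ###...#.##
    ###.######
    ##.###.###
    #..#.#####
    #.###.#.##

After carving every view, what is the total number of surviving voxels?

331 voxels

initial block: 10^3 = 1000
carve view 1 (along x, YZ-mask fill 72/100): 720 voxels remain
carve view 2 (along y, XZ-mask fill 60/100): 439 voxels remain
carve view 3 (along z, XY-mask fill 75/100): 331 voxels remain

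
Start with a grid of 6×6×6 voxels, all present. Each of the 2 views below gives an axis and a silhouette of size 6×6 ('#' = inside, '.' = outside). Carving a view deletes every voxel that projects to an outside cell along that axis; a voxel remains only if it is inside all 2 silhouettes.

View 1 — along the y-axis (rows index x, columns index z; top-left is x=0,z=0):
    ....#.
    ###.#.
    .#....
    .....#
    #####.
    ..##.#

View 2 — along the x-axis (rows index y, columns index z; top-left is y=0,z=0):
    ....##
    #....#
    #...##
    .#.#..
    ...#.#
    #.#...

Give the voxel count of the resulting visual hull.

initial block: 6^3 = 216
after view 1 [y-axis, 15 of 36 cells solid] → remaining = 90
after view 2 [x-axis, 13 of 36 cells solid] → remaining = 30

remaining voxels: 30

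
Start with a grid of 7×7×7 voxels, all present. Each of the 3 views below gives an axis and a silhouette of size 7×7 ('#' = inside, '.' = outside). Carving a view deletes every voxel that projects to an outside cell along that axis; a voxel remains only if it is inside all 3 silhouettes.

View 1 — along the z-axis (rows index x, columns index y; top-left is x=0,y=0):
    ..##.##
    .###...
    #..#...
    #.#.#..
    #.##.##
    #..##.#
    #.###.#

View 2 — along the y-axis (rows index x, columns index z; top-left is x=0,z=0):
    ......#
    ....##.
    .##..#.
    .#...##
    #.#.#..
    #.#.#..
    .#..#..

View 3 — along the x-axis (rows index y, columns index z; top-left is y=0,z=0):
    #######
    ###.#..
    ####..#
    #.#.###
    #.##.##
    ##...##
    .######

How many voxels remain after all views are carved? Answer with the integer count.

start: 7×7×7 = 343 voxels
after view 1 [z-axis, 26 of 49 cells solid] → remaining = 182
after view 2 [y-axis, 17 of 49 cells solid] → remaining = 62
after view 3 [x-axis, 36 of 49 cells solid] → remaining = 46

|visual hull| = 46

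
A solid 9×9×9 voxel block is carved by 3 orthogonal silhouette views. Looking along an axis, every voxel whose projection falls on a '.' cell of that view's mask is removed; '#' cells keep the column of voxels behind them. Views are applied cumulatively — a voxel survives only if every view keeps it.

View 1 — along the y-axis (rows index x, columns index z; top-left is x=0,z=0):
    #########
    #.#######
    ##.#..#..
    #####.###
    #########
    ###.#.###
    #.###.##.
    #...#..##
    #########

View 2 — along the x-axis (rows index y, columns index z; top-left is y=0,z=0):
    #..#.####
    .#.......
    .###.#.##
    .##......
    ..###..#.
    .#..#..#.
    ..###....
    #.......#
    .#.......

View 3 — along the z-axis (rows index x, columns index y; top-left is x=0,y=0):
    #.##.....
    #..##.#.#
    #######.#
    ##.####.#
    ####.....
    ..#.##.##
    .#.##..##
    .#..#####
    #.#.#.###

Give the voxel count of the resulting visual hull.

full grid |V| = 729
V1 y: intersect with XZ mask (64 set) -- 576 left
V2 x: intersect with YZ mask (28 set) -- 197 left
V3 z: intersect with XY mask (49 set) -- 121 left

remaining voxels: 121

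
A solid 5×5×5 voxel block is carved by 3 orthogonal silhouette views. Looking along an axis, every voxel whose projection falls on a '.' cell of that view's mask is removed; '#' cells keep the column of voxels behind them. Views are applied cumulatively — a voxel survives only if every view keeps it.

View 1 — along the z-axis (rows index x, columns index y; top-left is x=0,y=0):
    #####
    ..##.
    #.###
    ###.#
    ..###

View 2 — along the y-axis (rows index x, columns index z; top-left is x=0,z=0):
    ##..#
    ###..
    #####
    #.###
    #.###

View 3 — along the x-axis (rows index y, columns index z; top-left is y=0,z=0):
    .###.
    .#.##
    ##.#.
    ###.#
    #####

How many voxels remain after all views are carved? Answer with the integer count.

start: 5×5×5 = 125 voxels
carve view 1 (along z, XY-mask fill 18/25): 90 voxels remain
carve view 2 (along y, XZ-mask fill 19/25): 69 voxels remain
carve view 3 (along x, YZ-mask fill 18/25): 50 voxels remain

|visual hull| = 50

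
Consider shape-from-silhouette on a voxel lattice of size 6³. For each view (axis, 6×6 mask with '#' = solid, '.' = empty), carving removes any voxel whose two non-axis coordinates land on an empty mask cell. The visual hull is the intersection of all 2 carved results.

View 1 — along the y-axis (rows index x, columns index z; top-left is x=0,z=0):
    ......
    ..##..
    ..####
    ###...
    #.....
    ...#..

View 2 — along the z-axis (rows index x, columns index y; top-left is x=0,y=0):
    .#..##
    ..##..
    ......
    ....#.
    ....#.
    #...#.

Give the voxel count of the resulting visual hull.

|visual hull| = 10

full grid |V| = 216
V1 y: intersect with XZ mask (11 set) -- 66 left
V2 z: intersect with XY mask (9 set) -- 10 left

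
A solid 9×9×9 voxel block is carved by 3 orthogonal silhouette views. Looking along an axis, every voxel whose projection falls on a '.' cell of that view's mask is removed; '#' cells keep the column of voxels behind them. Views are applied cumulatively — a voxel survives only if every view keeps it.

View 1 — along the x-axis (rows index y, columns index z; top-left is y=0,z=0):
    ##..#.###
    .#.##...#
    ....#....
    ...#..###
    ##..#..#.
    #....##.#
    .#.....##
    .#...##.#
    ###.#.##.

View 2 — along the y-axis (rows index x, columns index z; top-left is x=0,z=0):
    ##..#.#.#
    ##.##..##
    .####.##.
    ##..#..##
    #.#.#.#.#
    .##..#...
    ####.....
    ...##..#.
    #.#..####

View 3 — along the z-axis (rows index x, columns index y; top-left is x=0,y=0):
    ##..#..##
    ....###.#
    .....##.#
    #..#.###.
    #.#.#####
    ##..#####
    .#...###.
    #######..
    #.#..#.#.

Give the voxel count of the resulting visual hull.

start: 9×9×9 = 729 voxels
step 1: project along x, AND mask (36/81) → |grid| = 324
step 2: project along y, AND mask (43/81) → |grid| = 182
step 3: project along z, AND mask (46/81) → |grid| = 105

remaining voxels: 105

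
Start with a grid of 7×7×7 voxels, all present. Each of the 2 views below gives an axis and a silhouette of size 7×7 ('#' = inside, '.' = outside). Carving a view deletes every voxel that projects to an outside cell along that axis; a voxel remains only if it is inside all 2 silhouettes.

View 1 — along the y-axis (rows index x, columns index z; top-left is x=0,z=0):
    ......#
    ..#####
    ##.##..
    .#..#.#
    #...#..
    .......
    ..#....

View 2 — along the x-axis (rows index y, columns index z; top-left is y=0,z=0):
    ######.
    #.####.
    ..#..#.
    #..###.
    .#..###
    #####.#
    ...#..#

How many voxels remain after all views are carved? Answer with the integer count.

66 voxels

full grid |V| = 343
V1 y: intersect with XZ mask (16 set) -- 112 left
V2 x: intersect with YZ mask (29 set) -- 66 left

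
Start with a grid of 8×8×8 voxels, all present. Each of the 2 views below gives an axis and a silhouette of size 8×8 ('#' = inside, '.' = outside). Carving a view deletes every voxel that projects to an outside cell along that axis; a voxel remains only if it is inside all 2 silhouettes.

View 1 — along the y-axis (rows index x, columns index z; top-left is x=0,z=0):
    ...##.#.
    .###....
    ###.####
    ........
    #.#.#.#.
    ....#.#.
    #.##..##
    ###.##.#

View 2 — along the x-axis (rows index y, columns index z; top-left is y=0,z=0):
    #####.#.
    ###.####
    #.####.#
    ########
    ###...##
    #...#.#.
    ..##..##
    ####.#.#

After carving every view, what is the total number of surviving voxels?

174 voxels

full grid |V| = 512
after view 1 [y-axis, 30 of 64 cells solid] → remaining = 240
after view 2 [x-axis, 45 of 64 cells solid] → remaining = 174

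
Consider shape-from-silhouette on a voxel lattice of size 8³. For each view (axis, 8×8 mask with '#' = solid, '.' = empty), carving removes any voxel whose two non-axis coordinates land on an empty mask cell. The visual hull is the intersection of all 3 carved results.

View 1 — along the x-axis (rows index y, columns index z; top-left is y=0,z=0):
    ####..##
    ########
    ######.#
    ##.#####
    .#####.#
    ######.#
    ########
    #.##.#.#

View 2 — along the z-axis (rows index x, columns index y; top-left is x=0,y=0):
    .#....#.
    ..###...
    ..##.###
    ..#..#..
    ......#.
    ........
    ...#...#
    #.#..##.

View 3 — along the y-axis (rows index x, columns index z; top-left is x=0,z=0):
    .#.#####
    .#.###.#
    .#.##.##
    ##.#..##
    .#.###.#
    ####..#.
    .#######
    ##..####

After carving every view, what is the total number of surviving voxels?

initial block: 8^3 = 512
[1] x-view keeps 54 columns → grid now 432
[2] z-view keeps 19 columns → grid now 132
[3] y-view keeps 44 columns → grid now 90

90 voxels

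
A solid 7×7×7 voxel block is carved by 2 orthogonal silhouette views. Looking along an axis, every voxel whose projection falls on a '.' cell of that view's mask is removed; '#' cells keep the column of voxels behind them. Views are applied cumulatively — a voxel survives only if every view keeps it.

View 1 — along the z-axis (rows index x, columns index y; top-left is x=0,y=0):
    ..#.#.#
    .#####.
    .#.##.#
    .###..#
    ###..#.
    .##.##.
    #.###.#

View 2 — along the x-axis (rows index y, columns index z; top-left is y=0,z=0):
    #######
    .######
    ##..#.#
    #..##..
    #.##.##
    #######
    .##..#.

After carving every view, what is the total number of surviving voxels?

|visual hull| = 138

full grid |V| = 343
after view 1 [z-axis, 29 of 49 cells solid] → remaining = 203
after view 2 [x-axis, 35 of 49 cells solid] → remaining = 138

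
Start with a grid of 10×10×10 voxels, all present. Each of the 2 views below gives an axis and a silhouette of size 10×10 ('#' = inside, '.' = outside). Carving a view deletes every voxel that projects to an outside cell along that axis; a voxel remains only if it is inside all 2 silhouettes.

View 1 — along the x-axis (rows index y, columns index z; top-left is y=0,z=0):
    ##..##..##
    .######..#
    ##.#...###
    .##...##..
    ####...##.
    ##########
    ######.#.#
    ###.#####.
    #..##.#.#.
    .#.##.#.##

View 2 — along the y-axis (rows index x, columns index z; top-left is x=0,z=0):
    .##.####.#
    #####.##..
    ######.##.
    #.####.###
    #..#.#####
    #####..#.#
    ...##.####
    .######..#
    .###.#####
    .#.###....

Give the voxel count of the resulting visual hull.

455 voxels

initial block: 10^3 = 1000
V1 x: intersect with YZ mask (66 set) -- 660 left
V2 y: intersect with XZ mask (69 set) -- 455 left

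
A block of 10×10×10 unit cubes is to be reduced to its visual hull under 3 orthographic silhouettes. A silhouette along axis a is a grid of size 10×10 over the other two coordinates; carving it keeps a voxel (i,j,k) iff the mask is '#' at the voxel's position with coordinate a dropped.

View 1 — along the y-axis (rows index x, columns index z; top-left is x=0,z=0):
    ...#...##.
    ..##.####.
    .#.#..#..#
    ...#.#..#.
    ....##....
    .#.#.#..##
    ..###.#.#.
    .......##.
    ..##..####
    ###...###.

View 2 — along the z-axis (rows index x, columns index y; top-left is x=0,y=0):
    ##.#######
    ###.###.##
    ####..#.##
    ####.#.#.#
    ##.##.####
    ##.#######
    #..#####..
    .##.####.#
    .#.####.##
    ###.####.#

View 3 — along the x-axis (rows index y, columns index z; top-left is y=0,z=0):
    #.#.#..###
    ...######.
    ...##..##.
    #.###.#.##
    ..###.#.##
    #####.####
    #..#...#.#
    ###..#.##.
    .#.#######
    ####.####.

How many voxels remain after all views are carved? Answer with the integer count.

start: 10×10×10 = 1000 voxels
  1. axis=1 (XZ plane), |mask|=42  ⇒  voxels=420
  2. axis=2 (XY plane), |mask|=76  ⇒  voxels=319
  3. axis=0 (YZ plane), |mask|=64  ⇒  voxels=221

221 voxels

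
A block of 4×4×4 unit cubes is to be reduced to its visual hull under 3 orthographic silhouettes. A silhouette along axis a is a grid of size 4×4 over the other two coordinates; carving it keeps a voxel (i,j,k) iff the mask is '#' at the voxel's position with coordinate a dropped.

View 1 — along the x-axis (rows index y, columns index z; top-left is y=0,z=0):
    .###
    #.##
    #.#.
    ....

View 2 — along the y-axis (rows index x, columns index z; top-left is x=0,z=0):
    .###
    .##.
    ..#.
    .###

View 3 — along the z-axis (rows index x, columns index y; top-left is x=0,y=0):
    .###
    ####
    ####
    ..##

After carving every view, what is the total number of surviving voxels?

initial block: 4^3 = 64
after view 1 [x-axis, 8 of 16 cells solid] → remaining = 32
after view 2 [y-axis, 9 of 16 cells solid] → remaining = 19
after view 3 [z-axis, 13 of 16 cells solid] → remaining = 11

11 voxels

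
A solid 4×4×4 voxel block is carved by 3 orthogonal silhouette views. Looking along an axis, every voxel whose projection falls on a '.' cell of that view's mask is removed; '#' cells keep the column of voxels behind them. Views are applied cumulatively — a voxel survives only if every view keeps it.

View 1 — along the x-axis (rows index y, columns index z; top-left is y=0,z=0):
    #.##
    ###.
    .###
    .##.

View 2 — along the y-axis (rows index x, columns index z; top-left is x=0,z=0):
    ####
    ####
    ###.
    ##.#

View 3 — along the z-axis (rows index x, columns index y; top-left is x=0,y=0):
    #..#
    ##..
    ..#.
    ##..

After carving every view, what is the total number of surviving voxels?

before carving: 64 voxels (4×4×4)
  1. axis=0 (YZ plane), |mask|=11  ⇒  voxels=44
  2. axis=1 (XZ plane), |mask|=14  ⇒  voxels=38
  3. axis=2 (XY plane), |mask|=7  ⇒  voxels=17

17 voxels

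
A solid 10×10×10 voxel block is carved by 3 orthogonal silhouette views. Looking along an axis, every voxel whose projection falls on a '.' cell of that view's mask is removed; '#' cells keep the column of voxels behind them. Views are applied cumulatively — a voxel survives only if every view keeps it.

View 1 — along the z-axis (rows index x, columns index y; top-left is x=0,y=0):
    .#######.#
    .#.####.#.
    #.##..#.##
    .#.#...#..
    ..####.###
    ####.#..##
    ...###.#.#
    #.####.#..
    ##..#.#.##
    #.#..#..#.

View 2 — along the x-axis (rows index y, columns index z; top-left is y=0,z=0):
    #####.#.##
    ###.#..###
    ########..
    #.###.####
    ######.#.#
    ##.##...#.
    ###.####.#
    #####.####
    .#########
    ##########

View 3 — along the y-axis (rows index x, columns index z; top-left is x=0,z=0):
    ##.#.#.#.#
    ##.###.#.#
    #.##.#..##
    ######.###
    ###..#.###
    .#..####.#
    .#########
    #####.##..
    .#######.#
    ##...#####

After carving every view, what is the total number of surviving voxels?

full grid |V| = 1000
V1 z: intersect with XY mask (58 set) -- 580 left
V2 x: intersect with YZ mask (80 set) -- 461 left
V3 y: intersect with XZ mask (72 set) -- 322 left

322 voxels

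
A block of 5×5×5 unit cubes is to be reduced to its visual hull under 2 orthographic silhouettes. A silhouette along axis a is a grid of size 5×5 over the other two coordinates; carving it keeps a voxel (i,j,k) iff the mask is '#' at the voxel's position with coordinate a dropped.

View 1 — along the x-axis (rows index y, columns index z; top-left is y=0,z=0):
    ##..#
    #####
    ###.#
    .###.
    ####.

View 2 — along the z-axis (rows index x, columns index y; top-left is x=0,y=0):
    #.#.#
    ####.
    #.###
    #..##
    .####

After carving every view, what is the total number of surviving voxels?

before carving: 125 voxels (5×5×5)
after view 1 [x-axis, 19 of 25 cells solid] → remaining = 95
after view 2 [z-axis, 18 of 25 cells solid] → remaining = 66

voxel count = 66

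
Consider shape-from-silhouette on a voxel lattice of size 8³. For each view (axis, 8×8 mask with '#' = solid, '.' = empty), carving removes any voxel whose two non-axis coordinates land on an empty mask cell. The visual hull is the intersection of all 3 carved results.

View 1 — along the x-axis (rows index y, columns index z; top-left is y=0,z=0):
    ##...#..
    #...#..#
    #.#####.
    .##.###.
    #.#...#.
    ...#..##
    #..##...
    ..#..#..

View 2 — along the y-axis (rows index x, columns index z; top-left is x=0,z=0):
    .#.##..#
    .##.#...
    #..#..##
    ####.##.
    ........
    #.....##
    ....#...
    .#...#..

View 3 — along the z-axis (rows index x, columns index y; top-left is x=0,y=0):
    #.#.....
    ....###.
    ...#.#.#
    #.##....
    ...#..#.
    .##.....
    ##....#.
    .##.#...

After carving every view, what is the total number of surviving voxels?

full grid |V| = 512
after view 1 [x-axis, 28 of 64 cells solid] → remaining = 224
after view 2 [y-axis, 23 of 64 cells solid] → remaining = 78
after view 3 [z-axis, 21 of 64 cells solid] → remaining = 28

28 voxels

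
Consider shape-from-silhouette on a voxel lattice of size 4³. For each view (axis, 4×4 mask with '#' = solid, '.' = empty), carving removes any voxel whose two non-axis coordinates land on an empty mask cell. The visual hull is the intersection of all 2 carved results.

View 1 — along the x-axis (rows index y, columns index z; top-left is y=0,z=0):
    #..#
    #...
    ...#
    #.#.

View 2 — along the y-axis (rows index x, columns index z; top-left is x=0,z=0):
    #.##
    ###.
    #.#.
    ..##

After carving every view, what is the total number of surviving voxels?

voxel count = 17

initial block: 4^3 = 64
step 1: project along x, AND mask (6/16) → |grid| = 24
step 2: project along y, AND mask (10/16) → |grid| = 17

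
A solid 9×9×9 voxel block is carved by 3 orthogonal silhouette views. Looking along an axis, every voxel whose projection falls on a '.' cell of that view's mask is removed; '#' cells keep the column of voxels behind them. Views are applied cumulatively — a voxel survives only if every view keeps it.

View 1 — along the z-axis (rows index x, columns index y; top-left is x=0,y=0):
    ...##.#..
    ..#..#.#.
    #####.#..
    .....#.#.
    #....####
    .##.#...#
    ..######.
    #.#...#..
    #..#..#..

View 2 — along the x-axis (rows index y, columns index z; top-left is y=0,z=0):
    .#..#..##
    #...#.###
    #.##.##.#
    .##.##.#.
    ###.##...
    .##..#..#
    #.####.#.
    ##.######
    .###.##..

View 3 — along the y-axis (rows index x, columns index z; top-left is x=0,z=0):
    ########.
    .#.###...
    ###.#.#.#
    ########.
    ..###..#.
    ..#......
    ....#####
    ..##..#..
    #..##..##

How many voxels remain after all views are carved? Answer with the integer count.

102 voxels

start: 9×9×9 = 729 voxels
carve view 1 (along z, XY-mask fill 35/81): 315 voxels remain
carve view 2 (along x, YZ-mask fill 48/81): 190 voxels remain
carve view 3 (along y, XZ-mask fill 44/81): 102 voxels remain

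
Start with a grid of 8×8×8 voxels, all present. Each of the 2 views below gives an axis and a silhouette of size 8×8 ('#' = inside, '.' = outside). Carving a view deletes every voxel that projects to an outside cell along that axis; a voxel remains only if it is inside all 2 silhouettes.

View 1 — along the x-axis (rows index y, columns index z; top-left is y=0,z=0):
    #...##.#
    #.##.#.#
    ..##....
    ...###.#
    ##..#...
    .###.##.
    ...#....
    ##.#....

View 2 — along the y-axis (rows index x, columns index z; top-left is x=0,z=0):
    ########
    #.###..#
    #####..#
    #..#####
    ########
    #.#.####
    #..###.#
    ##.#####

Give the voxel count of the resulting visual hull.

178 voxels

start: 8×8×8 = 512 voxels
V1 x: intersect with YZ mask (27 set) -- 216 left
V2 y: intersect with XZ mask (51 set) -- 178 left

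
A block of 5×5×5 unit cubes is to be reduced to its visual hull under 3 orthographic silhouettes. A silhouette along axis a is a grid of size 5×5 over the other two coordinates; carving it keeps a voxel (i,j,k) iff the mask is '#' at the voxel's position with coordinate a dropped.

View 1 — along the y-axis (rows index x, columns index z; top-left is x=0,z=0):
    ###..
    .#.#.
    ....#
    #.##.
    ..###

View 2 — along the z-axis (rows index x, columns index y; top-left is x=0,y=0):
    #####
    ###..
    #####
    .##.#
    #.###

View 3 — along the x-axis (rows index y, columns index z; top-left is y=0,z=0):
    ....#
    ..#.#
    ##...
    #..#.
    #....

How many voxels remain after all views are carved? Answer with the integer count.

before carving: 125 voxels (5×5×5)
step 1: project along y, AND mask (12/25) → |grid| = 60
step 2: project along z, AND mask (20/25) → |grid| = 47
step 3: project along x, AND mask (8/25) → |grid| = 13

voxel count = 13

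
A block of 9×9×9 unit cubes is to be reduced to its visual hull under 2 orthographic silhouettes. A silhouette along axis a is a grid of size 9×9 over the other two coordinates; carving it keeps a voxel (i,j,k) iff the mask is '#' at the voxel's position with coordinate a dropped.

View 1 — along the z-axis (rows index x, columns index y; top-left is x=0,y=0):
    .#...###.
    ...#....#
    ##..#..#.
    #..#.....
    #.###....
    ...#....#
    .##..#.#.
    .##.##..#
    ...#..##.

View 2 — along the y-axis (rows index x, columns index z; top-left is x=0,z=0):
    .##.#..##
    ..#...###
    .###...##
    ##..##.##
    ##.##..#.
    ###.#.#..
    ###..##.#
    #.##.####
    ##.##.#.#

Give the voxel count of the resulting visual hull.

start: 9×9×9 = 729 voxels
after view 1 [z-axis, 30 of 81 cells solid] → remaining = 270
after view 2 [y-axis, 49 of 81 cells solid] → remaining = 167

remaining voxels: 167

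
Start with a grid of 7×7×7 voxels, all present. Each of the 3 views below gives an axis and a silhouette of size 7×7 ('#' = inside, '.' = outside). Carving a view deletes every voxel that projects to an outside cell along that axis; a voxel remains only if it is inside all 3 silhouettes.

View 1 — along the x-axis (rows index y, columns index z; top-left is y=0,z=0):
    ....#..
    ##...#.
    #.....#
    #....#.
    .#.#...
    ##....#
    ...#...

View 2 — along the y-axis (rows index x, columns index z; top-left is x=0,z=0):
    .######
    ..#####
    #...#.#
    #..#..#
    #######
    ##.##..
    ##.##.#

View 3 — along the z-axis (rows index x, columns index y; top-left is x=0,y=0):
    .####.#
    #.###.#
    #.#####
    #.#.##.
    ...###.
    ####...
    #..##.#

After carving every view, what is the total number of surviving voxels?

full grid |V| = 343
V1 x: intersect with YZ mask (14 set) -- 98 left
V2 y: intersect with XZ mask (33 set) -- 68 left
V3 z: intersect with XY mask (31 set) -- 40 left

voxel count = 40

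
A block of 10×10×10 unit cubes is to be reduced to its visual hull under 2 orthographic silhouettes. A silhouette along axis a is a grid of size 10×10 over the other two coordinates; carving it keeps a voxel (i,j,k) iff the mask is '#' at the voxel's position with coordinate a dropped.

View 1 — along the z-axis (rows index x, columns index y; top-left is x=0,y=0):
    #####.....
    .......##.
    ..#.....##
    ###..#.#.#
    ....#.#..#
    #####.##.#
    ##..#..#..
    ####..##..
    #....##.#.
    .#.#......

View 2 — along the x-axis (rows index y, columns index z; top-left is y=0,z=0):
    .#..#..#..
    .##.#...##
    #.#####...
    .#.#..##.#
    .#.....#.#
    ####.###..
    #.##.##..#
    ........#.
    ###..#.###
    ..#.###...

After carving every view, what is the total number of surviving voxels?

before carving: 1000 voxels (10×10×10)
V1 z: intersect with XY mask (43 set) -- 430 left
V2 x: intersect with YZ mask (47 set) -- 190 left

voxel count = 190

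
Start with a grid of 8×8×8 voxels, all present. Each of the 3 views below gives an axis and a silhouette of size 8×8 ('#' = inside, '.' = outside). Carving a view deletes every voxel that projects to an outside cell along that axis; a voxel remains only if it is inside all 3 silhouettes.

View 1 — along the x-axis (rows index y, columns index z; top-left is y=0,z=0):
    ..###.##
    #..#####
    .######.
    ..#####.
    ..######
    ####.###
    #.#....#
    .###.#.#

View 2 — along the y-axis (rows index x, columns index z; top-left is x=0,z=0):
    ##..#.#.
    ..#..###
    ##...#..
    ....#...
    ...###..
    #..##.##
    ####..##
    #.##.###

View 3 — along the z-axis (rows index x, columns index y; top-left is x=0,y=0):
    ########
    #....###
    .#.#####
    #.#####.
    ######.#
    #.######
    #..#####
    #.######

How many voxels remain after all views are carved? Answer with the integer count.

initial block: 8^3 = 512
  1. axis=0 (YZ plane), |mask|=43  ⇒  voxels=344
  2. axis=1 (XZ plane), |mask|=32  ⇒  voxels=171
  3. axis=2 (XY plane), |mask|=51  ⇒  voxels=137

voxel count = 137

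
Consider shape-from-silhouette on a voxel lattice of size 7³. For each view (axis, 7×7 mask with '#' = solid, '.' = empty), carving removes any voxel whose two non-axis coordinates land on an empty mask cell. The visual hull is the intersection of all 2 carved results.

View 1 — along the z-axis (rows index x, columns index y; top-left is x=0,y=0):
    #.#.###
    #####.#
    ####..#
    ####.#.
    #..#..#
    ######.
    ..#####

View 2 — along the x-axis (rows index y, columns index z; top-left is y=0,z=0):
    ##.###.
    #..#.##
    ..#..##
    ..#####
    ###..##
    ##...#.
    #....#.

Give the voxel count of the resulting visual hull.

full grid |V| = 343
carve view 1 (along z, XY-mask fill 35/49): 245 voxels remain
carve view 2 (along x, YZ-mask fill 27/49): 136 voxels remain

voxel count = 136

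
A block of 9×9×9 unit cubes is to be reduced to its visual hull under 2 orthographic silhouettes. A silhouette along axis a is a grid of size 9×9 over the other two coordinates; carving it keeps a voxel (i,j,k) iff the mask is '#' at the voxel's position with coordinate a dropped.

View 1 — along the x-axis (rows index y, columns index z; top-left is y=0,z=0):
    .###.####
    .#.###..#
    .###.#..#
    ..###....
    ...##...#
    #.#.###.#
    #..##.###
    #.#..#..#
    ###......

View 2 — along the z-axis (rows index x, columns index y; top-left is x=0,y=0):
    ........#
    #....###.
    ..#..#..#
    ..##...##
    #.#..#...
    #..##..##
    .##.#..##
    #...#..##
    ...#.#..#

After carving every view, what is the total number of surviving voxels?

start: 9×9×9 = 729 voxels
  1. axis=0 (YZ plane), |mask|=42  ⇒  voxels=378
  2. axis=2 (XY plane), |mask|=32  ⇒  voxels=142

voxel count = 142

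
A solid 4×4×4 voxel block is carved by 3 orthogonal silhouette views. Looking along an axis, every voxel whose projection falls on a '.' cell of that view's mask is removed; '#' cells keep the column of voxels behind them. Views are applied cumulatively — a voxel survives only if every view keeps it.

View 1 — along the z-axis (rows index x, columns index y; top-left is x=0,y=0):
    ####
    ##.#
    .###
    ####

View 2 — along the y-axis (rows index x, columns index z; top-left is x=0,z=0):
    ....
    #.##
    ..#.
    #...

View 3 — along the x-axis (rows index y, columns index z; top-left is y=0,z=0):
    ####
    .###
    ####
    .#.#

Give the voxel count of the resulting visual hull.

voxel count = 10

before carving: 64 voxels (4×4×4)
[1] z-view keeps 14 columns → grid now 56
[2] y-view keeps 5 columns → grid now 16
[3] x-view keeps 13 columns → grid now 10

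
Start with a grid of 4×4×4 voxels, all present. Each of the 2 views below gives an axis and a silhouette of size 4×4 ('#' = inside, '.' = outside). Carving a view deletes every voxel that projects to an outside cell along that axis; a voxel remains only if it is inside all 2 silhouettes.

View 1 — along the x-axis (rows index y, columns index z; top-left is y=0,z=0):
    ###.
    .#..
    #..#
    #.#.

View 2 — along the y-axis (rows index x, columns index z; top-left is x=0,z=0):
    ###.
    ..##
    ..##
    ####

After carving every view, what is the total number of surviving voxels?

|visual hull| = 21

initial block: 4^3 = 64
  1. axis=0 (YZ plane), |mask|=8  ⇒  voxels=32
  2. axis=1 (XZ plane), |mask|=11  ⇒  voxels=21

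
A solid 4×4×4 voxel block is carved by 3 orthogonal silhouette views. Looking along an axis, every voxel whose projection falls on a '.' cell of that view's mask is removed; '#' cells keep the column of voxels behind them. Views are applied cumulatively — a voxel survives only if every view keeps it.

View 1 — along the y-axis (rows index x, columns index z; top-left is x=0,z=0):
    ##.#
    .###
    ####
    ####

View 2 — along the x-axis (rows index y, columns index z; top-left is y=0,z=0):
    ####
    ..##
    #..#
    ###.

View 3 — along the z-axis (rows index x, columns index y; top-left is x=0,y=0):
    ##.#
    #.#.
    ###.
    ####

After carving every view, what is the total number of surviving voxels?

full grid |V| = 64
carve view 1 (along y, XZ-mask fill 14/16): 56 voxels remain
carve view 2 (along x, YZ-mask fill 11/16): 38 voxels remain
carve view 3 (along z, XY-mask fill 12/16): 29 voxels remain

|visual hull| = 29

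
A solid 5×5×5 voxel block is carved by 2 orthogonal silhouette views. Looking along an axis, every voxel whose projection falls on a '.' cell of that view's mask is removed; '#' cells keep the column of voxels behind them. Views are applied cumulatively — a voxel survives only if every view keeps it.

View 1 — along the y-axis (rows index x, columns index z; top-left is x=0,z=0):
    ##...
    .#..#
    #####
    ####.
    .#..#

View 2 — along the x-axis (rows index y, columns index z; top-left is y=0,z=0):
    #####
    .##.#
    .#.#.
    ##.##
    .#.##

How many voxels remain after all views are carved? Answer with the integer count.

55 voxels

before carving: 125 voxels (5×5×5)
after view 1 [y-axis, 15 of 25 cells solid] → remaining = 75
after view 2 [x-axis, 17 of 25 cells solid] → remaining = 55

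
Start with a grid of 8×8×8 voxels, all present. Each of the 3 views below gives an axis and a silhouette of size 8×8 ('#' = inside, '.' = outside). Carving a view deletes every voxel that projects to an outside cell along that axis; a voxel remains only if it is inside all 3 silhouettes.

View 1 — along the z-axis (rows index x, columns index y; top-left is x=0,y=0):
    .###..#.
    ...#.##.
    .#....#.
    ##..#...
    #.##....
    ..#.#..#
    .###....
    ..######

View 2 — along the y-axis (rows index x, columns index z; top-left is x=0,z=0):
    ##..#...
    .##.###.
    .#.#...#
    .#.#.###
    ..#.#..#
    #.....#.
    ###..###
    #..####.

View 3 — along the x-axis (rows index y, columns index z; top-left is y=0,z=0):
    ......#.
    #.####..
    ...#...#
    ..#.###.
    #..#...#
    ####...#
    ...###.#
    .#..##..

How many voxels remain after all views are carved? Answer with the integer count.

remaining voxels: 44

full grid |V| = 512
carve view 1 (along z, XY-mask fill 27/64): 216 voxels remain
carve view 2 (along y, XZ-mask fill 32/64): 111 voxels remain
carve view 3 (along x, YZ-mask fill 27/64): 44 voxels remain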